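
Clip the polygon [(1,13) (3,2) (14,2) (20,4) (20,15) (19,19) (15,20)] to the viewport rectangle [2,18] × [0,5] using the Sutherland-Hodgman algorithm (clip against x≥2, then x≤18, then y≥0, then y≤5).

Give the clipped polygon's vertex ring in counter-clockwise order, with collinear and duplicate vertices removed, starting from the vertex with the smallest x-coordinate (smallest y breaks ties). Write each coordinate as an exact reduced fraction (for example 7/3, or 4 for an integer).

1. After x ≥ 2: [(2,27/2) (2,15/2) (3,2) (14,2) (20,4) (20,15) (19,19) (15,20)]
2. After x ≤ 18: [(2,27/2) (2,15/2) (3,2) (14,2) (18,10/3) (18,77/4) (15,20)]
3. After y ≥ 0: [(2,27/2) (2,15/2) (3,2) (14,2) (18,10/3) (18,77/4) (15,20)]
4. After y ≤ 5: [(27/11,5) (3,2) (14,2) (18,10/3) (18,5)]
5. Canonical ring: [(27/11,5) (3,2) (14,2) (18,10/3) (18,5)]

Clipped polygon: [(27/11,5) (3,2) (14,2) (18,10/3) (18,5)]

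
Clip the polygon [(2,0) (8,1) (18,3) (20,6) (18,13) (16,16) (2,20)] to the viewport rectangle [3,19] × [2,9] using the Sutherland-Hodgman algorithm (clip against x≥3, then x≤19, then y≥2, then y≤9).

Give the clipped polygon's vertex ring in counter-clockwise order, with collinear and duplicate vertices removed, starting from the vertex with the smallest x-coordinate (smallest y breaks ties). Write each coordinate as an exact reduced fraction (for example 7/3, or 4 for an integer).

1. After x ≥ 3: [(3,1/6) (8,1) (18,3) (20,6) (18,13) (16,16) (3,138/7)]
2. After x ≤ 19: [(3,1/6) (8,1) (18,3) (19,9/2) (19,19/2) (18,13) (16,16) (3,138/7)]
3. After y ≥ 2: [(3,2) (13,2) (18,3) (19,9/2) (19,19/2) (18,13) (16,16) (3,138/7)]
4. After y ≤ 9: [(3,9) (3,2) (13,2) (18,3) (19,9/2) (19,9)]
5. Canonical ring: [(3,2) (13,2) (18,3) (19,9/2) (19,9) (3,9)]

Clipped polygon: [(3,2) (13,2) (18,3) (19,9/2) (19,9) (3,9)]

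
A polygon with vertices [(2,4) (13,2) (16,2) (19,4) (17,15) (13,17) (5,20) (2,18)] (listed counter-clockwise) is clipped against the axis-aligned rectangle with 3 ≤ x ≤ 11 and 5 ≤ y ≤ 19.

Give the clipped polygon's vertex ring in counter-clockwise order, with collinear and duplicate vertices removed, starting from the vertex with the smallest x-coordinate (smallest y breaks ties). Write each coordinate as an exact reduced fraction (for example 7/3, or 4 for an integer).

Clipped polygon: [(3,5) (11,5) (11,71/4) (23/3,19) (7/2,19) (3,56/3)]

1. After x ≥ 3: [(3,42/11) (13,2) (16,2) (19,4) (17,15) (13,17) (5,20) (3,56/3)]
2. After x ≤ 11: [(3,42/11) (11,26/11) (11,71/4) (5,20) (3,56/3)]
3. After y ≥ 5: [(3,5) (11,5) (11,71/4) (5,20) (3,56/3)]
4. After y ≤ 19: [(3,5) (11,5) (11,71/4) (23/3,19) (7/2,19) (3,56/3)]
5. Canonical ring: [(3,5) (11,5) (11,71/4) (23/3,19) (7/2,19) (3,56/3)]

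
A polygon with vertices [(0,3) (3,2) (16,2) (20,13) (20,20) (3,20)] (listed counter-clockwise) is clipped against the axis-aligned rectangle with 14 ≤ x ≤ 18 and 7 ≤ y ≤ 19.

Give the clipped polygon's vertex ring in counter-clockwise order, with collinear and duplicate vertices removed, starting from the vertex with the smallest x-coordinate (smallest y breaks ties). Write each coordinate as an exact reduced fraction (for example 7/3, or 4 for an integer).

1. After x ≥ 14: [(14,2) (16,2) (20,13) (20,20) (14,20)]
2. After x ≤ 18: [(14,2) (16,2) (18,15/2) (18,20) (14,20)]
3. After y ≥ 7: [(14,7) (196/11,7) (18,15/2) (18,20) (14,20)]
4. After y ≤ 19: [(14,19) (14,7) (196/11,7) (18,15/2) (18,19)]
5. Canonical ring: [(14,7) (196/11,7) (18,15/2) (18,19) (14,19)]

Clipped polygon: [(14,7) (196/11,7) (18,15/2) (18,19) (14,19)]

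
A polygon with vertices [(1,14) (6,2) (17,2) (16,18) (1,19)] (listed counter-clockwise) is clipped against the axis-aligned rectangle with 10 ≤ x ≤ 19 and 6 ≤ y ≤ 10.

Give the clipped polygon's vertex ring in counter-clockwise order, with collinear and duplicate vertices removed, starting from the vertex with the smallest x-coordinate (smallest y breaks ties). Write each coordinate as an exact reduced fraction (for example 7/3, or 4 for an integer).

1. After x ≥ 10: [(10,2) (17,2) (16,18) (10,92/5)]
2. After x ≤ 19: [(10,2) (17,2) (16,18) (10,92/5)]
3. After y ≥ 6: [(10,6) (67/4,6) (16,18) (10,92/5)]
4. After y ≤ 10: [(10,10) (10,6) (67/4,6) (33/2,10)]
5. Canonical ring: [(10,6) (67/4,6) (33/2,10) (10,10)]

Clipped polygon: [(10,6) (67/4,6) (33/2,10) (10,10)]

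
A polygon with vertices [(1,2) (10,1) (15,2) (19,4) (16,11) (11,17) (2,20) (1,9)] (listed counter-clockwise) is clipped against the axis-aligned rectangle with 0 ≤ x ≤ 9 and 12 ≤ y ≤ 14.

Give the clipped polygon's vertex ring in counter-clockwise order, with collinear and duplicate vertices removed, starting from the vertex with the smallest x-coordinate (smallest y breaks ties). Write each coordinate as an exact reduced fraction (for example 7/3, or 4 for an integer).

Clipped polygon: [(14/11,12) (9,12) (9,14) (16/11,14)]

1. After x ≥ 0: [(1,2) (10,1) (15,2) (19,4) (16,11) (11,17) (2,20) (1,9)]
2. After x ≤ 9: [(1,2) (9,10/9) (9,53/3) (2,20) (1,9)]
3. After y ≥ 12: [(9,12) (9,53/3) (2,20) (14/11,12)]
4. After y ≤ 14: [(9,12) (9,14) (16/11,14) (14/11,12)]
5. Canonical ring: [(14/11,12) (9,12) (9,14) (16/11,14)]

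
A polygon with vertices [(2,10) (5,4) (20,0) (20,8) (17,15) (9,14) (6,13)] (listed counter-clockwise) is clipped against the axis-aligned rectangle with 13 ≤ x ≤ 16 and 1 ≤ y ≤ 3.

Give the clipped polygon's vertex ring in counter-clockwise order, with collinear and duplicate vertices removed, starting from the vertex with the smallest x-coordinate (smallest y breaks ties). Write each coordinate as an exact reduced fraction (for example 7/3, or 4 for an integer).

1. After x ≥ 13: [(13,28/15) (20,0) (20,8) (17,15) (13,29/2)]
2. After x ≤ 16: [(13,28/15) (16,16/15) (16,119/8) (13,29/2)]
3. After y ≥ 1: [(13,28/15) (16,16/15) (16,119/8) (13,29/2)]
4. After y ≤ 3: [(13,3) (13,28/15) (16,16/15) (16,3)]
5. Canonical ring: [(13,28/15) (16,16/15) (16,3) (13,3)]

Clipped polygon: [(13,28/15) (16,16/15) (16,3) (13,3)]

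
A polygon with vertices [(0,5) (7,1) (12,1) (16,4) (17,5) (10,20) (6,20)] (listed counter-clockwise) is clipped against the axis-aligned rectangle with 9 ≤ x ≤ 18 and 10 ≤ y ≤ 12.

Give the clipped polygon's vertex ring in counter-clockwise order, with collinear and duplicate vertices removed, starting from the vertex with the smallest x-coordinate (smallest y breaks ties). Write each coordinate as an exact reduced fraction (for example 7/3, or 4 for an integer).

Clipped polygon: [(9,10) (44/3,10) (206/15,12) (9,12)]

1. After x ≥ 9: [(9,1) (12,1) (16,4) (17,5) (10,20) (9,20)]
2. After x ≤ 18: [(9,1) (12,1) (16,4) (17,5) (10,20) (9,20)]
3. After y ≥ 10: [(9,10) (44/3,10) (10,20) (9,20)]
4. After y ≤ 12: [(9,12) (9,10) (44/3,10) (206/15,12)]
5. Canonical ring: [(9,10) (44/3,10) (206/15,12) (9,12)]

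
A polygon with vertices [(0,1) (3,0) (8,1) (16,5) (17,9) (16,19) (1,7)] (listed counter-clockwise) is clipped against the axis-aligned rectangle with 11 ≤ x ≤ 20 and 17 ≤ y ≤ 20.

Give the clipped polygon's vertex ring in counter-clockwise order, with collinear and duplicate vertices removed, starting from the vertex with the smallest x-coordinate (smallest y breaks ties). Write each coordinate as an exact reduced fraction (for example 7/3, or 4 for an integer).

Clipped polygon: [(27/2,17) (81/5,17) (16,19)]

1. After x ≥ 11: [(11,5/2) (16,5) (17,9) (16,19) (11,15)]
2. After x ≤ 20: [(11,5/2) (16,5) (17,9) (16,19) (11,15)]
3. After y ≥ 17: [(81/5,17) (16,19) (27/2,17)]
4. After y ≤ 20: [(81/5,17) (16,19) (27/2,17)]
5. Canonical ring: [(27/2,17) (81/5,17) (16,19)]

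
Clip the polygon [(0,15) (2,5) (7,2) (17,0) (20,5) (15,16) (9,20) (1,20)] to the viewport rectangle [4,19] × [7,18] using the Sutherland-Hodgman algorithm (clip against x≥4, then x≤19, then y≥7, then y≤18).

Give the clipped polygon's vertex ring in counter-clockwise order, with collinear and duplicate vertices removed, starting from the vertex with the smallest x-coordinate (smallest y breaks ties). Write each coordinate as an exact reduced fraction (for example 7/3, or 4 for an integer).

Clipped polygon: [(4,7) (19,7) (19,36/5) (15,16) (12,18) (4,18)]

1. After x ≥ 4: [(4,19/5) (7,2) (17,0) (20,5) (15,16) (9,20) (4,20)]
2. After x ≤ 19: [(4,19/5) (7,2) (17,0) (19,10/3) (19,36/5) (15,16) (9,20) (4,20)]
3. After y ≥ 7: [(4,7) (19,7) (19,36/5) (15,16) (9,20) (4,20)]
4. After y ≤ 18: [(4,18) (4,7) (19,7) (19,36/5) (15,16) (12,18)]
5. Canonical ring: [(4,7) (19,7) (19,36/5) (15,16) (12,18) (4,18)]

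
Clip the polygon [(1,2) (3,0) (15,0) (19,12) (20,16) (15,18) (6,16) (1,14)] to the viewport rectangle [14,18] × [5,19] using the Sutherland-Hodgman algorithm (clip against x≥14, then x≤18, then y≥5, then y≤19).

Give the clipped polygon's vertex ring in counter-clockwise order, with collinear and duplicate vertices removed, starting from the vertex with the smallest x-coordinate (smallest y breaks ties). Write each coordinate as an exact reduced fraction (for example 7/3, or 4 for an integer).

Clipped polygon: [(14,5) (50/3,5) (18,9) (18,84/5) (15,18) (14,160/9)]

1. After x ≥ 14: [(14,0) (15,0) (19,12) (20,16) (15,18) (14,160/9)]
2. After x ≤ 18: [(14,0) (15,0) (18,9) (18,84/5) (15,18) (14,160/9)]
3. After y ≥ 5: [(14,5) (50/3,5) (18,9) (18,84/5) (15,18) (14,160/9)]
4. After y ≤ 19: [(14,5) (50/3,5) (18,9) (18,84/5) (15,18) (14,160/9)]
5. Canonical ring: [(14,5) (50/3,5) (18,9) (18,84/5) (15,18) (14,160/9)]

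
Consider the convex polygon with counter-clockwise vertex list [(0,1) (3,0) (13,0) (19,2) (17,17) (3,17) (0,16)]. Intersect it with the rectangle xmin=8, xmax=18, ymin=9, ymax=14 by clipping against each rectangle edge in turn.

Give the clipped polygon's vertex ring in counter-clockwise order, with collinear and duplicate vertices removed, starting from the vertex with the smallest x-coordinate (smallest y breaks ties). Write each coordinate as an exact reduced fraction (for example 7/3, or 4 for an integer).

Clipped polygon: [(8,9) (18,9) (18,19/2) (87/5,14) (8,14)]

1. After x ≥ 8: [(8,0) (13,0) (19,2) (17,17) (8,17)]
2. After x ≤ 18: [(8,0) (13,0) (18,5/3) (18,19/2) (17,17) (8,17)]
3. After y ≥ 9: [(8,9) (18,9) (18,19/2) (17,17) (8,17)]
4. After y ≤ 14: [(8,14) (8,9) (18,9) (18,19/2) (87/5,14)]
5. Canonical ring: [(8,9) (18,9) (18,19/2) (87/5,14) (8,14)]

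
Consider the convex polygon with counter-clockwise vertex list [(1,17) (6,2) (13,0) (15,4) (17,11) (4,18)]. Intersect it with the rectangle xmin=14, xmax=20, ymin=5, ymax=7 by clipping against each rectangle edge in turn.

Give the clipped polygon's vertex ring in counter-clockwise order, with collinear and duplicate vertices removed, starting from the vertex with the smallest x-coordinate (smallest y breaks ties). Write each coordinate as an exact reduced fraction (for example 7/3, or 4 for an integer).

Clipped polygon: [(14,5) (107/7,5) (111/7,7) (14,7)]

1. After x ≥ 14: [(14,2) (15,4) (17,11) (14,164/13)]
2. After x ≤ 20: [(14,2) (15,4) (17,11) (14,164/13)]
3. After y ≥ 5: [(14,5) (107/7,5) (17,11) (14,164/13)]
4. After y ≤ 7: [(14,7) (14,5) (107/7,5) (111/7,7)]
5. Canonical ring: [(14,5) (107/7,5) (111/7,7) (14,7)]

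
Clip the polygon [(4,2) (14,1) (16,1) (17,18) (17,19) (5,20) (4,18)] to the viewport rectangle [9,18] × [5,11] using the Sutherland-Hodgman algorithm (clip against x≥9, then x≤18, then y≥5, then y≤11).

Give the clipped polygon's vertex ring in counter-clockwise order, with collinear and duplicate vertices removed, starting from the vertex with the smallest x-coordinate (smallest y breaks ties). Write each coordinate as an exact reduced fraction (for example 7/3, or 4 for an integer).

1. After x ≥ 9: [(9,3/2) (14,1) (16,1) (17,18) (17,19) (9,59/3)]
2. After x ≤ 18: [(9,3/2) (14,1) (16,1) (17,18) (17,19) (9,59/3)]
3. After y ≥ 5: [(9,5) (276/17,5) (17,18) (17,19) (9,59/3)]
4. After y ≤ 11: [(9,11) (9,5) (276/17,5) (282/17,11)]
5. Canonical ring: [(9,5) (276/17,5) (282/17,11) (9,11)]

Clipped polygon: [(9,5) (276/17,5) (282/17,11) (9,11)]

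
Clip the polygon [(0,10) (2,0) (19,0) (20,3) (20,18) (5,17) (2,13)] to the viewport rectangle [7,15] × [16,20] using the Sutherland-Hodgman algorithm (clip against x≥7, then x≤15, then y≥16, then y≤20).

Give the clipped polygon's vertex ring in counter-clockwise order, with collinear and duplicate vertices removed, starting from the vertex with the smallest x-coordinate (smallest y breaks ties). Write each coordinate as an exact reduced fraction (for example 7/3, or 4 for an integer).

1. After x ≥ 7: [(7,0) (19,0) (20,3) (20,18) (7,257/15)]
2. After x ≤ 15: [(7,0) (15,0) (15,53/3) (7,257/15)]
3. After y ≥ 16: [(7,16) (15,16) (15,53/3) (7,257/15)]
4. After y ≤ 20: [(7,16) (15,16) (15,53/3) (7,257/15)]
5. Canonical ring: [(7,16) (15,16) (15,53/3) (7,257/15)]

Clipped polygon: [(7,16) (15,16) (15,53/3) (7,257/15)]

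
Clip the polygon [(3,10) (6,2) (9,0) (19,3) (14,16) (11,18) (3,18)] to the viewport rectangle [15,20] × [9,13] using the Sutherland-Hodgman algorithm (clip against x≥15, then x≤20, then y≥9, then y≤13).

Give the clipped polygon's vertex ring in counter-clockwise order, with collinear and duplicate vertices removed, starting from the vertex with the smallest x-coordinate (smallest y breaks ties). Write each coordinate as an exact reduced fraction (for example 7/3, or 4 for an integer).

Clipped polygon: [(15,9) (217/13,9) (197/13,13) (15,13)]

1. After x ≥ 15: [(15,9/5) (19,3) (15,67/5)]
2. After x ≤ 20: [(15,9/5) (19,3) (15,67/5)]
3. After y ≥ 9: [(15,9) (217/13,9) (15,67/5)]
4. After y ≤ 13: [(15,13) (15,9) (217/13,9) (197/13,13)]
5. Canonical ring: [(15,9) (217/13,9) (197/13,13) (15,13)]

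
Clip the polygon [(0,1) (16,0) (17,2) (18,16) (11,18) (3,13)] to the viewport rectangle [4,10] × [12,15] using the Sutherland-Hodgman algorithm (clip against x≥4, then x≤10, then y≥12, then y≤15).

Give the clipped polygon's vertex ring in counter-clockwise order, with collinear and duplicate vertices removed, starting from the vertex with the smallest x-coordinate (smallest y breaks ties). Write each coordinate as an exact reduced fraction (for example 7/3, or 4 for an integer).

Clipped polygon: [(4,12) (10,12) (10,15) (31/5,15) (4,109/8)]

1. After x ≥ 4: [(4,3/4) (16,0) (17,2) (18,16) (11,18) (4,109/8)]
2. After x ≤ 10: [(4,3/4) (10,3/8) (10,139/8) (4,109/8)]
3. After y ≥ 12: [(4,12) (10,12) (10,139/8) (4,109/8)]
4. After y ≤ 15: [(4,12) (10,12) (10,15) (31/5,15) (4,109/8)]
5. Canonical ring: [(4,12) (10,12) (10,15) (31/5,15) (4,109/8)]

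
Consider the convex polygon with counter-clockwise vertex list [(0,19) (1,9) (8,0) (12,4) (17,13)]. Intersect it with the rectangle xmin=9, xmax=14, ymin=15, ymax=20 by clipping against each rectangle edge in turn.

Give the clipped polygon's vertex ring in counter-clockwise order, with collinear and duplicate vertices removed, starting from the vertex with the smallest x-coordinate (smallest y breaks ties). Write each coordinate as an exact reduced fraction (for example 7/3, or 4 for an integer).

1. After x ≥ 9: [(9,269/17) (9,1) (12,4) (17,13)]
2. After x ≤ 14: [(14,239/17) (9,269/17) (9,1) (12,4) (14,38/5)]
3. After y ≥ 15: [(34/3,15) (9,269/17) (9,15)]
4. After y ≤ 20: [(34/3,15) (9,269/17) (9,15)]
5. Canonical ring: [(9,15) (34/3,15) (9,269/17)]

Clipped polygon: [(9,15) (34/3,15) (9,269/17)]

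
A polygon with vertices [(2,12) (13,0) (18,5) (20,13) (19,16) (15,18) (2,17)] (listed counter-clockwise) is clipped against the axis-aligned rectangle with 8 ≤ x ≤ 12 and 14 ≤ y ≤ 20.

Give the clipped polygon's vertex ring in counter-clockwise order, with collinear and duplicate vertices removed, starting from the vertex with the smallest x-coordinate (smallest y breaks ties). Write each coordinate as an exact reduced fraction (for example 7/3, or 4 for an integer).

1. After x ≥ 8: [(8,60/11) (13,0) (18,5) (20,13) (19,16) (15,18) (8,227/13)]
2. After x ≤ 12: [(8,60/11) (12,12/11) (12,231/13) (8,227/13)]
3. After y ≥ 14: [(8,14) (12,14) (12,231/13) (8,227/13)]
4. After y ≤ 20: [(8,14) (12,14) (12,231/13) (8,227/13)]
5. Canonical ring: [(8,14) (12,14) (12,231/13) (8,227/13)]

Clipped polygon: [(8,14) (12,14) (12,231/13) (8,227/13)]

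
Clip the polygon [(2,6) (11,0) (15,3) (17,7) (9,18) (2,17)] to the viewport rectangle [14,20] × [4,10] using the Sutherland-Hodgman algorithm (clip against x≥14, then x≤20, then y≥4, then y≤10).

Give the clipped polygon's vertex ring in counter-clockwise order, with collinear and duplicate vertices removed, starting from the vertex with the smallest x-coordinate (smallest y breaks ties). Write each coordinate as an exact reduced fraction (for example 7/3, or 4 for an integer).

1. After x ≥ 14: [(14,9/4) (15,3) (17,7) (14,89/8)]
2. After x ≤ 20: [(14,9/4) (15,3) (17,7) (14,89/8)]
3. After y ≥ 4: [(14,4) (31/2,4) (17,7) (14,89/8)]
4. After y ≤ 10: [(14,10) (14,4) (31/2,4) (17,7) (163/11,10)]
5. Canonical ring: [(14,4) (31/2,4) (17,7) (163/11,10) (14,10)]

Clipped polygon: [(14,4) (31/2,4) (17,7) (163/11,10) (14,10)]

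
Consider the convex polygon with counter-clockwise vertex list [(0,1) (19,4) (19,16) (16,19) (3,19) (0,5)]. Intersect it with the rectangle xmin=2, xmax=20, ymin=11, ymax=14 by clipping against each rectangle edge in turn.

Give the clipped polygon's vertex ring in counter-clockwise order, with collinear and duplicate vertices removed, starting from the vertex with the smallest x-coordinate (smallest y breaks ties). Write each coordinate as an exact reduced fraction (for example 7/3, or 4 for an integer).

Clipped polygon: [(2,11) (19,11) (19,14) (2,14)]

1. After x ≥ 2: [(2,25/19) (19,4) (19,16) (16,19) (3,19) (2,43/3)]
2. After x ≤ 20: [(2,25/19) (19,4) (19,16) (16,19) (3,19) (2,43/3)]
3. After y ≥ 11: [(2,11) (19,11) (19,16) (16,19) (3,19) (2,43/3)]
4. After y ≤ 14: [(2,14) (2,11) (19,11) (19,14)]
5. Canonical ring: [(2,11) (19,11) (19,14) (2,14)]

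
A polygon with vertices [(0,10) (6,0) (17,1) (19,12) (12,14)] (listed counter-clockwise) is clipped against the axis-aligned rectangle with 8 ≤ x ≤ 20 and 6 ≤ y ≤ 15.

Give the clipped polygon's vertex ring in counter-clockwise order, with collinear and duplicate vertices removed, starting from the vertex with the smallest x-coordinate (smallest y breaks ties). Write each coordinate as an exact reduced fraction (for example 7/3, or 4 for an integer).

1. After x ≥ 8: [(8,38/3) (8,2/11) (17,1) (19,12) (12,14)]
2. After x ≤ 20: [(8,38/3) (8,2/11) (17,1) (19,12) (12,14)]
3. After y ≥ 6: [(8,38/3) (8,6) (197/11,6) (19,12) (12,14)]
4. After y ≤ 15: [(8,38/3) (8,6) (197/11,6) (19,12) (12,14)]
5. Canonical ring: [(8,6) (197/11,6) (19,12) (12,14) (8,38/3)]

Clipped polygon: [(8,6) (197/11,6) (19,12) (12,14) (8,38/3)]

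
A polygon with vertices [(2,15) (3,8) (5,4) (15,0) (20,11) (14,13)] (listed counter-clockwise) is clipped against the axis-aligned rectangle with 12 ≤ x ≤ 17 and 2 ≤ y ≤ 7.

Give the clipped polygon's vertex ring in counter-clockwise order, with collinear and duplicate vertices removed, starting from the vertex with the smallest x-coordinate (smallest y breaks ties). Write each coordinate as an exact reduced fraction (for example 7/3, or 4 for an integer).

1. After x ≥ 12: [(12,40/3) (12,6/5) (15,0) (20,11) (14,13)]
2. After x ≤ 17: [(12,40/3) (12,6/5) (15,0) (17,22/5) (17,12) (14,13)]
3. After y ≥ 2: [(12,40/3) (12,2) (175/11,2) (17,22/5) (17,12) (14,13)]
4. After y ≤ 7: [(12,7) (12,2) (175/11,2) (17,22/5) (17,7)]
5. Canonical ring: [(12,2) (175/11,2) (17,22/5) (17,7) (12,7)]

Clipped polygon: [(12,2) (175/11,2) (17,22/5) (17,7) (12,7)]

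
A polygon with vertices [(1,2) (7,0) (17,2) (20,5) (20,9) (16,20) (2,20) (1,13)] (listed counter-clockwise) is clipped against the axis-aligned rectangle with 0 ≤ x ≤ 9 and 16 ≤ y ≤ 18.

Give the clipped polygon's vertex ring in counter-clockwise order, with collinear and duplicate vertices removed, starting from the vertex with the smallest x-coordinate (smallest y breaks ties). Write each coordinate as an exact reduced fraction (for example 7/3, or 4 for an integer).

Clipped polygon: [(10/7,16) (9,16) (9,18) (12/7,18)]

1. After x ≥ 0: [(1,2) (7,0) (17,2) (20,5) (20,9) (16,20) (2,20) (1,13)]
2. After x ≤ 9: [(1,2) (7,0) (9,2/5) (9,20) (2,20) (1,13)]
3. After y ≥ 16: [(9,16) (9,20) (2,20) (10/7,16)]
4. After y ≤ 18: [(9,16) (9,18) (12/7,18) (10/7,16)]
5. Canonical ring: [(10/7,16) (9,16) (9,18) (12/7,18)]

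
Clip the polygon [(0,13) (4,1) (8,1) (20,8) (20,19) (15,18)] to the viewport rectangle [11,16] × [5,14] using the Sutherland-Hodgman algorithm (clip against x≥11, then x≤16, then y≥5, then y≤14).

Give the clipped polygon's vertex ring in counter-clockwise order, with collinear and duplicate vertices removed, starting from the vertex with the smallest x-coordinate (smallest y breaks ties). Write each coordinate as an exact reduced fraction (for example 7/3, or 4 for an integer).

1. After x ≥ 11: [(11,50/3) (11,11/4) (20,8) (20,19) (15,18)]
2. After x ≤ 16: [(11,50/3) (11,11/4) (16,17/3) (16,91/5) (15,18)]
3. After y ≥ 5: [(11,50/3) (11,5) (104/7,5) (16,17/3) (16,91/5) (15,18)]
4. After y ≤ 14: [(11,14) (11,5) (104/7,5) (16,17/3) (16,14)]
5. Canonical ring: [(11,5) (104/7,5) (16,17/3) (16,14) (11,14)]

Clipped polygon: [(11,5) (104/7,5) (16,17/3) (16,14) (11,14)]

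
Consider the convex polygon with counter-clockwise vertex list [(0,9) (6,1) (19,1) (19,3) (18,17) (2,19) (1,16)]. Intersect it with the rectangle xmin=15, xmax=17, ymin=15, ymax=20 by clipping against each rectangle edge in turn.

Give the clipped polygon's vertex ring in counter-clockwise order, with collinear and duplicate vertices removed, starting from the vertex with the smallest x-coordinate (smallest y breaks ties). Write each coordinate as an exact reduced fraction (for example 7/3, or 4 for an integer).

Clipped polygon: [(15,15) (17,15) (17,137/8) (15,139/8)]

1. After x ≥ 15: [(15,1) (19,1) (19,3) (18,17) (15,139/8)]
2. After x ≤ 17: [(15,1) (17,1) (17,137/8) (15,139/8)]
3. After y ≥ 15: [(15,15) (17,15) (17,137/8) (15,139/8)]
4. After y ≤ 20: [(15,15) (17,15) (17,137/8) (15,139/8)]
5. Canonical ring: [(15,15) (17,15) (17,137/8) (15,139/8)]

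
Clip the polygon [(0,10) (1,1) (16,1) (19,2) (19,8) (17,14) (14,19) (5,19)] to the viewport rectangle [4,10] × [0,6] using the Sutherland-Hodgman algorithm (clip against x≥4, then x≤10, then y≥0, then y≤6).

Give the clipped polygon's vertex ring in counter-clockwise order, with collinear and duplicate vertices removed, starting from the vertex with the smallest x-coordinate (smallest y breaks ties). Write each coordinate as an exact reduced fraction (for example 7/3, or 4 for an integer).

Clipped polygon: [(4,1) (10,1) (10,6) (4,6)]

1. After x ≥ 4: [(4,86/5) (4,1) (16,1) (19,2) (19,8) (17,14) (14,19) (5,19)]
2. After x ≤ 10: [(4,86/5) (4,1) (10,1) (10,19) (5,19)]
3. After y ≥ 0: [(4,86/5) (4,1) (10,1) (10,19) (5,19)]
4. After y ≤ 6: [(4,6) (4,1) (10,1) (10,6)]
5. Canonical ring: [(4,1) (10,1) (10,6) (4,6)]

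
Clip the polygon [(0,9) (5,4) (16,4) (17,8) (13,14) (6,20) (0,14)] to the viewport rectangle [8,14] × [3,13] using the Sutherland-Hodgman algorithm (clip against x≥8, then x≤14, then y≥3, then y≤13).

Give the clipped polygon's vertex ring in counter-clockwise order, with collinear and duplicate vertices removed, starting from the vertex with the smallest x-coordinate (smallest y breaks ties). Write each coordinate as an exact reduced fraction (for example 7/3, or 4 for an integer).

Clipped polygon: [(8,4) (14,4) (14,25/2) (41/3,13) (8,13)]

1. After x ≥ 8: [(8,4) (16,4) (17,8) (13,14) (8,128/7)]
2. After x ≤ 14: [(8,4) (14,4) (14,25/2) (13,14) (8,128/7)]
3. After y ≥ 3: [(8,4) (14,4) (14,25/2) (13,14) (8,128/7)]
4. After y ≤ 13: [(8,13) (8,4) (14,4) (14,25/2) (41/3,13)]
5. Canonical ring: [(8,4) (14,4) (14,25/2) (41/3,13) (8,13)]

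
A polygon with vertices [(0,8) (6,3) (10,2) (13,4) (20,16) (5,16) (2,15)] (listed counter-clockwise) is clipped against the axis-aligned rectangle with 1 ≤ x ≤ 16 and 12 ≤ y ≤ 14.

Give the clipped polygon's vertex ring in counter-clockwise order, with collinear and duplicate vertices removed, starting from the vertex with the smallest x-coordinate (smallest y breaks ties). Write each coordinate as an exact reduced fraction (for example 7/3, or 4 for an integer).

1. After x ≥ 1: [(1,23/2) (1,43/6) (6,3) (10,2) (13,4) (20,16) (5,16) (2,15)]
2. After x ≤ 16: [(1,23/2) (1,43/6) (6,3) (10,2) (13,4) (16,64/7) (16,16) (5,16) (2,15)]
3. After y ≥ 12: [(8/7,12) (16,12) (16,16) (5,16) (2,15)]
4. After y ≤ 14: [(12/7,14) (8/7,12) (16,12) (16,14)]
5. Canonical ring: [(8/7,12) (16,12) (16,14) (12/7,14)]

Clipped polygon: [(8/7,12) (16,12) (16,14) (12/7,14)]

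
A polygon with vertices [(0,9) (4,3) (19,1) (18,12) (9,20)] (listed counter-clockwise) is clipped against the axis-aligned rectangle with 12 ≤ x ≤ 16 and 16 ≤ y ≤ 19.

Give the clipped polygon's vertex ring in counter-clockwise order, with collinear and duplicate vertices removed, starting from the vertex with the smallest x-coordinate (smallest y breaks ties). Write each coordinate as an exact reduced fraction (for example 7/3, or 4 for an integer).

Clipped polygon: [(12,16) (27/2,16) (12,52/3)]

1. After x ≥ 12: [(12,29/15) (19,1) (18,12) (12,52/3)]
2. After x ≤ 16: [(12,29/15) (16,7/5) (16,124/9) (12,52/3)]
3. After y ≥ 16: [(12,16) (27/2,16) (12,52/3)]
4. After y ≤ 19: [(12,16) (27/2,16) (12,52/3)]
5. Canonical ring: [(12,16) (27/2,16) (12,52/3)]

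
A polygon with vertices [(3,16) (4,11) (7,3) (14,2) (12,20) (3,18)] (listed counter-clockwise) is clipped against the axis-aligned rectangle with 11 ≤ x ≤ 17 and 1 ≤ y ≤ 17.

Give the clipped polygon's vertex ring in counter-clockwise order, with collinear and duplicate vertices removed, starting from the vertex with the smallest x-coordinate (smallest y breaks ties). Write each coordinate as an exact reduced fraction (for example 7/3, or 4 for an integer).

1. After x ≥ 11: [(11,17/7) (14,2) (12,20) (11,178/9)]
2. After x ≤ 17: [(11,17/7) (14,2) (12,20) (11,178/9)]
3. After y ≥ 1: [(11,17/7) (14,2) (12,20) (11,178/9)]
4. After y ≤ 17: [(11,17) (11,17/7) (14,2) (37/3,17)]
5. Canonical ring: [(11,17/7) (14,2) (37/3,17) (11,17)]

Clipped polygon: [(11,17/7) (14,2) (37/3,17) (11,17)]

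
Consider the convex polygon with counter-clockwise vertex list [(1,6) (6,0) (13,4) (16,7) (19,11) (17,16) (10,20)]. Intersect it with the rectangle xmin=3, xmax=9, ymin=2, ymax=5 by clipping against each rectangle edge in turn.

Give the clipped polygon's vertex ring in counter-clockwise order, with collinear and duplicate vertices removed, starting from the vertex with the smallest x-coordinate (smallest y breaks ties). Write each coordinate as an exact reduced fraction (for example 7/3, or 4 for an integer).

Clipped polygon: [(3,18/5) (13/3,2) (9,2) (9,5) (3,5)]

1. After x ≥ 3: [(3,82/9) (3,18/5) (6,0) (13,4) (16,7) (19,11) (17,16) (10,20)]
2. After x ≤ 9: [(9,166/9) (3,82/9) (3,18/5) (6,0) (9,12/7)]
3. After y ≥ 2: [(9,2) (9,166/9) (3,82/9) (3,18/5) (13/3,2)]
4. After y ≤ 5: [(9,2) (9,5) (3,5) (3,18/5) (13/3,2)]
5. Canonical ring: [(3,18/5) (13/3,2) (9,2) (9,5) (3,5)]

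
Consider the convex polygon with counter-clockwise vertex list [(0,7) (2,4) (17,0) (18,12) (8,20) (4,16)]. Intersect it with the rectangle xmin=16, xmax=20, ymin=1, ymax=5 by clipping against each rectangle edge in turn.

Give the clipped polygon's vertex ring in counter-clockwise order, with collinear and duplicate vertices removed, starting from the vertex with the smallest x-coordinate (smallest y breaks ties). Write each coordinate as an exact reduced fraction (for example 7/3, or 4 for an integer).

Clipped polygon: [(16,1) (205/12,1) (209/12,5) (16,5)]

1. After x ≥ 16: [(16,4/15) (17,0) (18,12) (16,68/5)]
2. After x ≤ 20: [(16,4/15) (17,0) (18,12) (16,68/5)]
3. After y ≥ 1: [(16,1) (205/12,1) (18,12) (16,68/5)]
4. After y ≤ 5: [(16,5) (16,1) (205/12,1) (209/12,5)]
5. Canonical ring: [(16,1) (205/12,1) (209/12,5) (16,5)]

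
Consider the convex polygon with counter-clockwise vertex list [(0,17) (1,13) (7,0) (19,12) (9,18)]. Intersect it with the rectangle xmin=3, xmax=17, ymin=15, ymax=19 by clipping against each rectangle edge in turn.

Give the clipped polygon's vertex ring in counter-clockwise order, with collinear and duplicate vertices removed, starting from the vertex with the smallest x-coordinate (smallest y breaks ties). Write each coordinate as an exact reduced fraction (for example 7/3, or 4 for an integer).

Clipped polygon: [(3,15) (14,15) (9,18) (3,52/3)]

1. After x ≥ 3: [(3,52/3) (3,26/3) (7,0) (19,12) (9,18)]
2. After x ≤ 17: [(3,52/3) (3,26/3) (7,0) (17,10) (17,66/5) (9,18)]
3. After y ≥ 15: [(3,52/3) (3,15) (14,15) (9,18)]
4. After y ≤ 19: [(3,52/3) (3,15) (14,15) (9,18)]
5. Canonical ring: [(3,15) (14,15) (9,18) (3,52/3)]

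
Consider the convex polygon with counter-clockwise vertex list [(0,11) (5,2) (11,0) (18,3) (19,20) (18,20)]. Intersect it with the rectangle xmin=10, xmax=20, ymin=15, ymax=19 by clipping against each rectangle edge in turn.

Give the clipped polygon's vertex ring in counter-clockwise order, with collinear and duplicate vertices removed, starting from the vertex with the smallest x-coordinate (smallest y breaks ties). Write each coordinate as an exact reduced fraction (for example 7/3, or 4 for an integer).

1. After x ≥ 10: [(10,16) (10,1/3) (11,0) (18,3) (19,20) (18,20)]
2. After x ≤ 20: [(10,16) (10,1/3) (11,0) (18,3) (19,20) (18,20)]
3. After y ≥ 15: [(10,16) (10,15) (318/17,15) (19,20) (18,20)]
4. After y ≤ 19: [(16,19) (10,16) (10,15) (318/17,15) (322/17,19)]
5. Canonical ring: [(10,15) (318/17,15) (322/17,19) (16,19) (10,16)]

Clipped polygon: [(10,15) (318/17,15) (322/17,19) (16,19) (10,16)]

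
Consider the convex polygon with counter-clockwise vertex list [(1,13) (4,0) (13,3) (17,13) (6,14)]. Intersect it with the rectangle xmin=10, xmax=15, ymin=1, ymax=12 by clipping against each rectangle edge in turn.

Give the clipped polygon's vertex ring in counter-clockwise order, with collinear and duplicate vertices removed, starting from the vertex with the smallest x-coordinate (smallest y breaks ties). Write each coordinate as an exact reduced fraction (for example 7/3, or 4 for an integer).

1. After x ≥ 10: [(10,2) (13,3) (17,13) (10,150/11)]
2. After x ≤ 15: [(10,2) (13,3) (15,8) (15,145/11) (10,150/11)]
3. After y ≥ 1: [(10,2) (13,3) (15,8) (15,145/11) (10,150/11)]
4. After y ≤ 12: [(10,12) (10,2) (13,3) (15,8) (15,12)]
5. Canonical ring: [(10,2) (13,3) (15,8) (15,12) (10,12)]

Clipped polygon: [(10,2) (13,3) (15,8) (15,12) (10,12)]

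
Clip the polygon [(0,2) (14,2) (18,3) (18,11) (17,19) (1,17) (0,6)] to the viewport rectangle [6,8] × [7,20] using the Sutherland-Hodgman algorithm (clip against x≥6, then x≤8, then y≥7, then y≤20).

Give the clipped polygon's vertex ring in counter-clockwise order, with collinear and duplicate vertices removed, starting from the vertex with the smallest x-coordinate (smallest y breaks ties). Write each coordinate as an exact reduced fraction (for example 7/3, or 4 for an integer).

Clipped polygon: [(6,7) (8,7) (8,143/8) (6,141/8)]

1. After x ≥ 6: [(6,2) (14,2) (18,3) (18,11) (17,19) (6,141/8)]
2. After x ≤ 8: [(6,2) (8,2) (8,143/8) (6,141/8)]
3. After y ≥ 7: [(6,7) (8,7) (8,143/8) (6,141/8)]
4. After y ≤ 20: [(6,7) (8,7) (8,143/8) (6,141/8)]
5. Canonical ring: [(6,7) (8,7) (8,143/8) (6,141/8)]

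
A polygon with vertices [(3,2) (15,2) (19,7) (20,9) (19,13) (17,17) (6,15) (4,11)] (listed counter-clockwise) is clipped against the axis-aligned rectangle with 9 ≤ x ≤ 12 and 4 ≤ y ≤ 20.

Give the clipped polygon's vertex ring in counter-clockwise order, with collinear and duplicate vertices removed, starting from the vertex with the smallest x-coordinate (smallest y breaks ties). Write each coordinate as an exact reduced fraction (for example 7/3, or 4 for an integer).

1. After x ≥ 9: [(9,2) (15,2) (19,7) (20,9) (19,13) (17,17) (9,171/11)]
2. After x ≤ 12: [(9,2) (12,2) (12,177/11) (9,171/11)]
3. After y ≥ 4: [(9,4) (12,4) (12,177/11) (9,171/11)]
4. After y ≤ 20: [(9,4) (12,4) (12,177/11) (9,171/11)]
5. Canonical ring: [(9,4) (12,4) (12,177/11) (9,171/11)]

Clipped polygon: [(9,4) (12,4) (12,177/11) (9,171/11)]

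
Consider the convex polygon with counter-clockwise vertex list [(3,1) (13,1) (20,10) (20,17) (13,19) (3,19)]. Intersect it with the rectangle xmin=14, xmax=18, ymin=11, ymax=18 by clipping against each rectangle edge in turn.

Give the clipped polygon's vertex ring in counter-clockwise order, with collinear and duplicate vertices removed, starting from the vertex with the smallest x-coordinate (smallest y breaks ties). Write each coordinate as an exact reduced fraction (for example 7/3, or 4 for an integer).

Clipped polygon: [(14,11) (18,11) (18,123/7) (33/2,18) (14,18)]

1. After x ≥ 14: [(14,16/7) (20,10) (20,17) (14,131/7)]
2. After x ≤ 18: [(14,16/7) (18,52/7) (18,123/7) (14,131/7)]
3. After y ≥ 11: [(14,11) (18,11) (18,123/7) (14,131/7)]
4. After y ≤ 18: [(14,18) (14,11) (18,11) (18,123/7) (33/2,18)]
5. Canonical ring: [(14,11) (18,11) (18,123/7) (33/2,18) (14,18)]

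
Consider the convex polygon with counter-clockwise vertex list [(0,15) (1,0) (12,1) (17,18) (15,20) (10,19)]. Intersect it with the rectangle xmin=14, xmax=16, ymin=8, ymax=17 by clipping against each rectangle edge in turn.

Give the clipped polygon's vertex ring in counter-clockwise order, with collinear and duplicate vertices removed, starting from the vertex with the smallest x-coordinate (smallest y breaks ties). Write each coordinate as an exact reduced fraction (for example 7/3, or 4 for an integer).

1. After x ≥ 14: [(14,39/5) (17,18) (15,20) (14,99/5)]
2. After x ≤ 16: [(14,39/5) (16,73/5) (16,19) (15,20) (14,99/5)]
3. After y ≥ 8: [(14,8) (239/17,8) (16,73/5) (16,19) (15,20) (14,99/5)]
4. After y ≤ 17: [(14,17) (14,8) (239/17,8) (16,73/5) (16,17)]
5. Canonical ring: [(14,8) (239/17,8) (16,73/5) (16,17) (14,17)]

Clipped polygon: [(14,8) (239/17,8) (16,73/5) (16,17) (14,17)]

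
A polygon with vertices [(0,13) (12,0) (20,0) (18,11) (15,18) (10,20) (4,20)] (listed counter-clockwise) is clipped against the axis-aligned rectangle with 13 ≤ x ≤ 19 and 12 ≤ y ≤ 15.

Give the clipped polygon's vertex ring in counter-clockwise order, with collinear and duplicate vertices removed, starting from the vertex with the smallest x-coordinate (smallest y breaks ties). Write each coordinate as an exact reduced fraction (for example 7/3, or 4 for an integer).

Clipped polygon: [(13,12) (123/7,12) (114/7,15) (13,15)]

1. After x ≥ 13: [(13,0) (20,0) (18,11) (15,18) (13,94/5)]
2. After x ≤ 19: [(13,0) (19,0) (19,11/2) (18,11) (15,18) (13,94/5)]
3. After y ≥ 12: [(13,12) (123/7,12) (15,18) (13,94/5)]
4. After y ≤ 15: [(13,15) (13,12) (123/7,12) (114/7,15)]
5. Canonical ring: [(13,12) (123/7,12) (114/7,15) (13,15)]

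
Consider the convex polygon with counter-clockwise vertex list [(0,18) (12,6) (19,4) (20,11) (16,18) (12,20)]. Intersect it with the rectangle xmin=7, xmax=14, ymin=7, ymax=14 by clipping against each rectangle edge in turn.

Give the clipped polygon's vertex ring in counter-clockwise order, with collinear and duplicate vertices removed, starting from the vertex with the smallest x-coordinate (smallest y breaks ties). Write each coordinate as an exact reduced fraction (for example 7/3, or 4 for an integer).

1. After x ≥ 7: [(7,115/6) (7,11) (12,6) (19,4) (20,11) (16,18) (12,20)]
2. After x ≤ 14: [(7,115/6) (7,11) (12,6) (14,38/7) (14,19) (12,20)]
3. After y ≥ 7: [(7,115/6) (7,11) (11,7) (14,7) (14,19) (12,20)]
4. After y ≤ 14: [(7,14) (7,11) (11,7) (14,7) (14,14)]
5. Canonical ring: [(7,11) (11,7) (14,7) (14,14) (7,14)]

Clipped polygon: [(7,11) (11,7) (14,7) (14,14) (7,14)]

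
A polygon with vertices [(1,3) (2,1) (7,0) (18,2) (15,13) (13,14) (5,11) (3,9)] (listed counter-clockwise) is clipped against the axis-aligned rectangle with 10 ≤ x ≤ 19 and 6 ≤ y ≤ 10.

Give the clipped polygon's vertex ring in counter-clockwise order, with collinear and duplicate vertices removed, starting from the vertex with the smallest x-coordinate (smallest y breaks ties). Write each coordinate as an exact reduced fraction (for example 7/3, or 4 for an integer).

Clipped polygon: [(10,6) (186/11,6) (174/11,10) (10,10)]

1. After x ≥ 10: [(10,6/11) (18,2) (15,13) (13,14) (10,103/8)]
2. After x ≤ 19: [(10,6/11) (18,2) (15,13) (13,14) (10,103/8)]
3. After y ≥ 6: [(10,6) (186/11,6) (15,13) (13,14) (10,103/8)]
4. After y ≤ 10: [(10,10) (10,6) (186/11,6) (174/11,10)]
5. Canonical ring: [(10,6) (186/11,6) (174/11,10) (10,10)]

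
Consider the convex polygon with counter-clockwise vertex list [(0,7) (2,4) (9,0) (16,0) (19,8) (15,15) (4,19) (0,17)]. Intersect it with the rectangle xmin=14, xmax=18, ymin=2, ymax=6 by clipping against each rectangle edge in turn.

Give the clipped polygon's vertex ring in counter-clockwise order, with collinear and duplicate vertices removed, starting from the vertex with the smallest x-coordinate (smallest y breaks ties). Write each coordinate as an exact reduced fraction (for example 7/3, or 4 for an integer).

Clipped polygon: [(14,2) (67/4,2) (18,16/3) (18,6) (14,6)]

1. After x ≥ 14: [(14,0) (16,0) (19,8) (15,15) (14,169/11)]
2. After x ≤ 18: [(14,0) (16,0) (18,16/3) (18,39/4) (15,15) (14,169/11)]
3. After y ≥ 2: [(14,2) (67/4,2) (18,16/3) (18,39/4) (15,15) (14,169/11)]
4. After y ≤ 6: [(14,6) (14,2) (67/4,2) (18,16/3) (18,6)]
5. Canonical ring: [(14,2) (67/4,2) (18,16/3) (18,6) (14,6)]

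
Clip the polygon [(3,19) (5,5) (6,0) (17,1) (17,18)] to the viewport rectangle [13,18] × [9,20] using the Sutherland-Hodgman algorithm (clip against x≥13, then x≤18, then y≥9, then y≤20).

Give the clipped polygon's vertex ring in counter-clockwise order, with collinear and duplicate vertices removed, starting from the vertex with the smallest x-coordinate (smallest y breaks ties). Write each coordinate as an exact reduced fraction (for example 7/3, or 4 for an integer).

1. After x ≥ 13: [(13,128/7) (13,7/11) (17,1) (17,18)]
2. After x ≤ 18: [(13,128/7) (13,7/11) (17,1) (17,18)]
3. After y ≥ 9: [(13,128/7) (13,9) (17,9) (17,18)]
4. After y ≤ 20: [(13,128/7) (13,9) (17,9) (17,18)]
5. Canonical ring: [(13,9) (17,9) (17,18) (13,128/7)]

Clipped polygon: [(13,9) (17,9) (17,18) (13,128/7)]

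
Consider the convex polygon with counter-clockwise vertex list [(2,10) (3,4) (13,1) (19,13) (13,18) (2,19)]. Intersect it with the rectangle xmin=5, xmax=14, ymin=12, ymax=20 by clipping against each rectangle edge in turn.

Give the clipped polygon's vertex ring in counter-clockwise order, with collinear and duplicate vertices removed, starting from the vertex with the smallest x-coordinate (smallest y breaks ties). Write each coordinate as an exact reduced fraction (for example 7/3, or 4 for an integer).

1. After x ≥ 5: [(5,17/5) (13,1) (19,13) (13,18) (5,206/11)]
2. After x ≤ 14: [(5,17/5) (13,1) (14,3) (14,103/6) (13,18) (5,206/11)]
3. After y ≥ 12: [(5,12) (14,12) (14,103/6) (13,18) (5,206/11)]
4. After y ≤ 20: [(5,12) (14,12) (14,103/6) (13,18) (5,206/11)]
5. Canonical ring: [(5,12) (14,12) (14,103/6) (13,18) (5,206/11)]

Clipped polygon: [(5,12) (14,12) (14,103/6) (13,18) (5,206/11)]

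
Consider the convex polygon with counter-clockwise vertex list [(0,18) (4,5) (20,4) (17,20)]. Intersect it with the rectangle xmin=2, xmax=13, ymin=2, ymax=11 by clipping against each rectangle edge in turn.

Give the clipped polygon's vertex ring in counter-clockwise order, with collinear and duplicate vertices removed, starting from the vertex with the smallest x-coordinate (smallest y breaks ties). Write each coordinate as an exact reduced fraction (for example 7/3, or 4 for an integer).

Clipped polygon: [(28/13,11) (4,5) (13,71/16) (13,11)]

1. After x ≥ 2: [(2,310/17) (2,23/2) (4,5) (20,4) (17,20)]
2. After x ≤ 13: [(13,332/17) (2,310/17) (2,23/2) (4,5) (13,71/16)]
3. After y ≥ 2: [(13,332/17) (2,310/17) (2,23/2) (4,5) (13,71/16)]
4. After y ≤ 11: [(13,11) (28/13,11) (4,5) (13,71/16)]
5. Canonical ring: [(28/13,11) (4,5) (13,71/16) (13,11)]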